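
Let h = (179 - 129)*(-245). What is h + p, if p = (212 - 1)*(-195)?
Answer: -53395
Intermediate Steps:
p = -41145 (p = 211*(-195) = -41145)
h = -12250 (h = 50*(-245) = -12250)
h + p = -12250 - 41145 = -53395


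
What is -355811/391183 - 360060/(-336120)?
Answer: 354235961/2191407166 ≈ 0.16165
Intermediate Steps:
-355811/391183 - 360060/(-336120) = -355811*1/391183 - 360060*(-1/336120) = -355811/391183 + 6001/5602 = 354235961/2191407166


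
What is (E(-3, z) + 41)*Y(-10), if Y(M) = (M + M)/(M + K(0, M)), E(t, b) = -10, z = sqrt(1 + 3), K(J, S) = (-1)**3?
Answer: 620/11 ≈ 56.364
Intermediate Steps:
K(J, S) = -1
z = 2 (z = sqrt(4) = 2)
Y(M) = 2*M/(-1 + M) (Y(M) = (M + M)/(M - 1) = (2*M)/(-1 + M) = 2*M/(-1 + M))
(E(-3, z) + 41)*Y(-10) = (-10 + 41)*(2*(-10)/(-1 - 10)) = 31*(2*(-10)/(-11)) = 31*(2*(-10)*(-1/11)) = 31*(20/11) = 620/11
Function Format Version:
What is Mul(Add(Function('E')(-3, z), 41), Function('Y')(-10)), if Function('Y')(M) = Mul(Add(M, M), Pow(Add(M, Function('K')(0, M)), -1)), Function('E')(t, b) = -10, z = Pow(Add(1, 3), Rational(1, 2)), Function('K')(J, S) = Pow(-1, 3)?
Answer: Rational(620, 11) ≈ 56.364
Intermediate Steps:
Function('K')(J, S) = -1
z = 2 (z = Pow(4, Rational(1, 2)) = 2)
Function('Y')(M) = Mul(2, M, Pow(Add(-1, M), -1)) (Function('Y')(M) = Mul(Add(M, M), Pow(Add(M, -1), -1)) = Mul(Mul(2, M), Pow(Add(-1, M), -1)) = Mul(2, M, Pow(Add(-1, M), -1)))
Mul(Add(Function('E')(-3, z), 41), Function('Y')(-10)) = Mul(Add(-10, 41), Mul(2, -10, Pow(Add(-1, -10), -1))) = Mul(31, Mul(2, -10, Pow(-11, -1))) = Mul(31, Mul(2, -10, Rational(-1, 11))) = Mul(31, Rational(20, 11)) = Rational(620, 11)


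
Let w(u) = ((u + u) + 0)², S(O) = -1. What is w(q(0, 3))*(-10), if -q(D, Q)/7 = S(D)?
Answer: -1960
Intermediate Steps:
q(D, Q) = 7 (q(D, Q) = -7*(-1) = 7)
w(u) = 4*u² (w(u) = (2*u + 0)² = (2*u)² = 4*u²)
w(q(0, 3))*(-10) = (4*7²)*(-10) = (4*49)*(-10) = 196*(-10) = -1960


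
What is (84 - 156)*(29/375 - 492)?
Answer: 4427304/125 ≈ 35418.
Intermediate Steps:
(84 - 156)*(29/375 - 492) = -72*(29*(1/375) - 492) = -72*(29/375 - 492) = -72*(-184471/375) = 4427304/125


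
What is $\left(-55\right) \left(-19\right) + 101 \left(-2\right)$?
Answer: $843$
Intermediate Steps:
$\left(-55\right) \left(-19\right) + 101 \left(-2\right) = 1045 - 202 = 843$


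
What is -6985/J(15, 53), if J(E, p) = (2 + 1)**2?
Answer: -6985/9 ≈ -776.11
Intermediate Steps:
J(E, p) = 9 (J(E, p) = 3**2 = 9)
-6985/J(15, 53) = -6985/9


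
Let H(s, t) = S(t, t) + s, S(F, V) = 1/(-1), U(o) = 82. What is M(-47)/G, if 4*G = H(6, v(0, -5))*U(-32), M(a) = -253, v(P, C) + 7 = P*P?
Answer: -506/205 ≈ -2.4683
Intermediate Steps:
v(P, C) = -7 + P**2 (v(P, C) = -7 + P*P = -7 + P**2)
S(F, V) = -1
H(s, t) = -1 + s
G = 205/2 (G = ((-1 + 6)*82)/4 = (5*82)/4 = (1/4)*410 = 205/2 ≈ 102.50)
M(-47)/G = -253/205/2 = -253*2/205 = -506/205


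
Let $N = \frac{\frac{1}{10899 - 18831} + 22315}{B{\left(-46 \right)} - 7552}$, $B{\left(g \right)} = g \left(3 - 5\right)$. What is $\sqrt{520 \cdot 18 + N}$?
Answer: $\frac{133 \sqrt{115759551454755}}{14793180} \approx 96.732$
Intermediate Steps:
$B{\left(g \right)} = - 2 g$ ($B{\left(g \right)} = g \left(-2\right) = - 2 g$)
$N = - \frac{177002579}{59172720}$ ($N = \frac{\frac{1}{10899 - 18831} + 22315}{\left(-2\right) \left(-46\right) - 7552} = \frac{\frac{1}{-7932} + 22315}{92 - 7552} = \frac{- \frac{1}{7932} + 22315}{-7460} = \frac{177002579}{7932} \left(- \frac{1}{7460}\right) = - \frac{177002579}{59172720} \approx -2.9913$)
$\sqrt{520 \cdot 18 + N} = \sqrt{520 \cdot 18 - \frac{177002579}{59172720}} = \sqrt{9360 - \frac{177002579}{59172720}} = \sqrt{\frac{553679656621}{59172720}} = \frac{133 \sqrt{115759551454755}}{14793180}$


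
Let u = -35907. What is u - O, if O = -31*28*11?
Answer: -26359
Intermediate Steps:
O = -9548 (O = -868*11 = -9548)
u - O = -35907 - 1*(-9548) = -35907 + 9548 = -26359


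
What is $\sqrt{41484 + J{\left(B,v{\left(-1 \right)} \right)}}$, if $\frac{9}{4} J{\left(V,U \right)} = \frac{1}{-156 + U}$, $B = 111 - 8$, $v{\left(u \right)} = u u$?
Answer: $\frac{28 \sqrt{11441170}}{465} \approx 203.68$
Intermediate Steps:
$v{\left(u \right)} = u^{2}$
$B = 103$
$J{\left(V,U \right)} = \frac{4}{9 \left(-156 + U\right)}$
$\sqrt{41484 + J{\left(B,v{\left(-1 \right)} \right)}} = \sqrt{41484 + \frac{4}{9 \left(-156 + \left(-1\right)^{2}\right)}} = \sqrt{41484 + \frac{4}{9 \left(-156 + 1\right)}} = \sqrt{41484 + \frac{4}{9 \left(-155\right)}} = \sqrt{41484 + \frac{4}{9} \left(- \frac{1}{155}\right)} = \sqrt{41484 - \frac{4}{1395}} = \sqrt{\frac{57870176}{1395}} = \frac{28 \sqrt{11441170}}{465}$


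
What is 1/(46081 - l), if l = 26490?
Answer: 1/19591 ≈ 5.1044e-5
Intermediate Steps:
1/(46081 - l) = 1/(46081 - 1*26490) = 1/(46081 - 26490) = 1/19591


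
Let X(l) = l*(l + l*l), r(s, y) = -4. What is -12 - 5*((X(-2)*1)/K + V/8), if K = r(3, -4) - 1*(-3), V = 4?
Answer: -69/2 ≈ -34.500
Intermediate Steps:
X(l) = l*(l + l²)
K = -1 (K = -4 - 1*(-3) = -4 + 3 = -1)
-12 - 5*((X(-2)*1)/K + V/8) = -12 - 5*((((-2)²*(1 - 2))*1)/(-1) + 4/8) = -12 - 5*(((4*(-1))*1)*(-1) + 4*(⅛)) = -12 - 5*(-4*1*(-1) + ½) = -12 - 5*(-4*(-1) + ½) = -12 - 5*(4 + ½) = -12 - 5*9/2 = -12 - 45/2 = -69/2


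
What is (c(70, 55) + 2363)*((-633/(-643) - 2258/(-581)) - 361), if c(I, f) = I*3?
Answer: -4124357676/4501 ≈ -9.1632e+5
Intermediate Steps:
c(I, f) = 3*I
(c(70, 55) + 2363)*((-633/(-643) - 2258/(-581)) - 361) = (3*70 + 2363)*((-633/(-643) - 2258/(-581)) - 361) = (210 + 2363)*((-633*(-1/643) - 2258*(-1/581)) - 361) = 2573*((633/643 + 2258/581) - 361) = 2573*(1819667/373583 - 361) = 2573*(-133043796/373583) = -4124357676/4501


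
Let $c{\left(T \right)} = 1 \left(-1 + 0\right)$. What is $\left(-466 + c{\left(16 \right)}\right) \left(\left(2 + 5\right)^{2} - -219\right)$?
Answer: $-125156$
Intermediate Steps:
$c{\left(T \right)} = -1$ ($c{\left(T \right)} = 1 \left(-1\right) = -1$)
$\left(-466 + c{\left(16 \right)}\right) \left(\left(2 + 5\right)^{2} - -219\right) = \left(-466 - 1\right) \left(\left(2 + 5\right)^{2} - -219\right) = - 467 \left(7^{2} + 219\right) = - 467 \left(49 + 219\right) = \left(-467\right) 268 = -125156$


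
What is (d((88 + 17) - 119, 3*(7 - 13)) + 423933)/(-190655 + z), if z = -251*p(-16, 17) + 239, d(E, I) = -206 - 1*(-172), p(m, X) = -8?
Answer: -423899/188408 ≈ -2.2499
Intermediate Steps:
d(E, I) = -34 (d(E, I) = -206 + 172 = -34)
z = 2247 (z = -251*(-8) + 239 = 2008 + 239 = 2247)
(d((88 + 17) - 119, 3*(7 - 13)) + 423933)/(-190655 + z) = (-34 + 423933)/(-190655 + 2247) = 423899/(-188408) = 423899*(-1/188408) = -423899/188408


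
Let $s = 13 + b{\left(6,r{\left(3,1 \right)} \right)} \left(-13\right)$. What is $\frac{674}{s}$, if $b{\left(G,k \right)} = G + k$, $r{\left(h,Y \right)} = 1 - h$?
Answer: $- \frac{674}{39} \approx -17.282$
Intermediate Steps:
$s = -39$ ($s = 13 + \left(6 + \left(1 - 3\right)\right) \left(-13\right) = 13 + \left(6 - 2\right) \left(-13\right) = 13 + 4 \left(-13\right) = 13 - 52 = -39$)
$\frac{674}{s} = \frac{674}{-39} = 674 \left(- \frac{1}{39}\right) = - \frac{674}{39}$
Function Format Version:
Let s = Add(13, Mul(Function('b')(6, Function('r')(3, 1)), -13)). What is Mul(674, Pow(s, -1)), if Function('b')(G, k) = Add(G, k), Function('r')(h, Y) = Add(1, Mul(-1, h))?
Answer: Rational(-674, 39) ≈ -17.282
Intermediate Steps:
s = -39 (s = Add(13, Mul(Add(6, Add(1, Mul(-1, 3))), -13)) = Add(13, Mul(Add(6, Add(1, -3)), -13)) = Add(13, Mul(Add(6, -2), -13)) = Add(13, Mul(4, -13)) = Add(13, -52) = -39)
Mul(674, Pow(s, -1)) = Mul(674, Pow(-39, -1)) = Mul(674, Rational(-1, 39)) = Rational(-674, 39)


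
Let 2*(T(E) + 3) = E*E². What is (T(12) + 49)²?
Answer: 828100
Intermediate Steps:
T(E) = -3 + E³/2 (T(E) = -3 + (E*E²)/2 = -3 + E³/2)
(T(12) + 49)² = ((-3 + (½)*12³) + 49)² = ((-3 + (½)*1728) + 49)² = ((-3 + 864) + 49)² = (861 + 49)² = 910² = 828100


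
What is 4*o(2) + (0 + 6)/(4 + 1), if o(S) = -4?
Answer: -74/5 ≈ -14.800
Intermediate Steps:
4*o(2) + (0 + 6)/(4 + 1) = 4*(-4) + (0 + 6)/(4 + 1) = -16 + 6/5 = -74/5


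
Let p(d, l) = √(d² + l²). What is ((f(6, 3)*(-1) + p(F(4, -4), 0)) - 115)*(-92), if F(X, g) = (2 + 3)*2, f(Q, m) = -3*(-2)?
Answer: 10212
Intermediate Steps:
f(Q, m) = 6
F(X, g) = 10 (F(X, g) = 5*2 = 10)
((f(6, 3)*(-1) + p(F(4, -4), 0)) - 115)*(-92) = ((6*(-1) + √(10² + 0²)) - 115)*(-92) = ((-6 + √(100 + 0)) - 115)*(-92) = ((-6 + √100) - 115)*(-92) = ((-6 + 10) - 115)*(-92) = (4 - 115)*(-92) = -111*(-92) = 10212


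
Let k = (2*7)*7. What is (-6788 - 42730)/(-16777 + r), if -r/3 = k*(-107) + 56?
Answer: -49518/14513 ≈ -3.4120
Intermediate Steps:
k = 98 (k = 14*7 = 98)
r = 31290 (r = -3*(98*(-107) + 56) = -3*(-10486 + 56) = -3*(-10430) = 31290)
(-6788 - 42730)/(-16777 + r) = (-6788 - 42730)/(-16777 + 31290) = -49518/14513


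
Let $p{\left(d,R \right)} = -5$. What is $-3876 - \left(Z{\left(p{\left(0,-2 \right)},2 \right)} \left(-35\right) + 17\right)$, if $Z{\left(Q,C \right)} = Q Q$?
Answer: $-3018$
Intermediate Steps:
$Z{\left(Q,C \right)} = Q^{2}$
$-3876 - \left(Z{\left(p{\left(0,-2 \right)},2 \right)} \left(-35\right) + 17\right) = -3876 - \left(\left(-5\right)^{2} \left(-35\right) + 17\right) = -3876 - \left(25 \left(-35\right) + 17\right) = -3876 - \left(-875 + 17\right) = -3876 - -858 = -3876 + 858 = -3018$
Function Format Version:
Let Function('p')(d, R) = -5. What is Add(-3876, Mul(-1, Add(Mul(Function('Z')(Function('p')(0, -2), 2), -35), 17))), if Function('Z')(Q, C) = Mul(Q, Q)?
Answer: -3018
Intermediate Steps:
Function('Z')(Q, C) = Pow(Q, 2)
Add(-3876, Mul(-1, Add(Mul(Function('Z')(Function('p')(0, -2), 2), -35), 17))) = Add(-3876, Mul(-1, Add(Mul(Pow(-5, 2), -35), 17))) = Add(-3876, Mul(-1, Add(Mul(25, -35), 17))) = Add(-3876, Mul(-1, Add(-875, 17))) = Add(-3876, Mul(-1, -858)) = Add(-3876, 858) = -3018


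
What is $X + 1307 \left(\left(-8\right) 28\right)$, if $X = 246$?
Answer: $-292522$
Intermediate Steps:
$X + 1307 \left(\left(-8\right) 28\right) = 246 + 1307 \left(\left(-8\right) 28\right) = 246 + 1307 \left(-224\right) = 246 - 292768 = -292522$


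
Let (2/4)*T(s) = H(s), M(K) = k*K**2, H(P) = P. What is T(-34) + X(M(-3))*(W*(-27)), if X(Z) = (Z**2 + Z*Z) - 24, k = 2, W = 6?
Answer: -101156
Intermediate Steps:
M(K) = 2*K**2
T(s) = 2*s
X(Z) = -24 + 2*Z**2 (X(Z) = (Z**2 + Z**2) - 24 = 2*Z**2 - 24 = -24 + 2*Z**2)
T(-34) + X(M(-3))*(W*(-27)) = 2*(-34) + (-24 + 2*(2*(-3)**2)**2)*(6*(-27)) = -68 + (-24 + 2*(2*9)**2)*(-162) = -68 + (-24 + 2*18**2)*(-162) = -68 + (-24 + 2*324)*(-162) = -68 + (-24 + 648)*(-162) = -68 + 624*(-162) = -68 - 101088 = -101156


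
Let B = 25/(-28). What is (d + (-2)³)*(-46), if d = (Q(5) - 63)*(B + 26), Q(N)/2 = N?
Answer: 862109/14 ≈ 61579.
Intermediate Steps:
Q(N) = 2*N
B = -25/28 (B = 25*(-1/28) = -25/28 ≈ -0.89286)
d = -37259/28 (d = (2*5 - 63)*(-25/28 + 26) = (10 - 63)*(703/28) = -53*703/28 = -37259/28 ≈ -1330.7)
(d + (-2)³)*(-46) = (-37259/28 + (-2)³)*(-46) = (-37259/28 - 8)*(-46) = -37483/28*(-46) = 862109/14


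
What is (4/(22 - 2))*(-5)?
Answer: -1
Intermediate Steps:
(4/(22 - 2))*(-5) = (4/20)*(-5) = ((1/20)*4)*(-5) = (⅕)*(-5) = -1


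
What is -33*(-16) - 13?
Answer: 515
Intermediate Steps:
-33*(-16) - 13 = 528 - 13 = 515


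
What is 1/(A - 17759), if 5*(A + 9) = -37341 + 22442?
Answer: -5/103739 ≈ -4.8198e-5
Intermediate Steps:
A = -14944/5 (A = -9 + (-37341 + 22442)/5 = -9 + (1/5)*(-14899) = -9 - 14899/5 = -14944/5 ≈ -2988.8)
1/(A - 17759) = 1/(-14944/5 - 17759) = 1/(-103739/5) = -5/103739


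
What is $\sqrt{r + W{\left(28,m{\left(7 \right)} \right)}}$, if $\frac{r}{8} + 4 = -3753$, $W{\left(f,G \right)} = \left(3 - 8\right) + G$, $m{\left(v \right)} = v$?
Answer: $i \sqrt{30054} \approx 173.36 i$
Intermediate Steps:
$W{\left(f,G \right)} = -5 + G$
$r = -30056$ ($r = -32 + 8 \left(-3753\right) = -32 - 30024 = -30056$)
$\sqrt{r + W{\left(28,m{\left(7 \right)} \right)}} = \sqrt{-30056 + \left(-5 + 7\right)} = \sqrt{-30056 + 2} = \sqrt{-30054} = i \sqrt{30054}$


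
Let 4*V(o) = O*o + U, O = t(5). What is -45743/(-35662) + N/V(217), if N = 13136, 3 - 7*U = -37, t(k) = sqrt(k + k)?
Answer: 53071219759/82279402062 + 279350176*sqrt(10)/11536005 ≈ 77.221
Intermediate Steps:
t(k) = sqrt(2)*sqrt(k) (t(k) = sqrt(2*k) = sqrt(2)*sqrt(k))
U = 40/7 (U = 3/7 - 1/7*(-37) = 3/7 + 37/7 = 40/7 ≈ 5.7143)
O = sqrt(10) (O = sqrt(2)*sqrt(5) = sqrt(10) ≈ 3.1623)
V(o) = 10/7 + o*sqrt(10)/4 (V(o) = (sqrt(10)*o + 40/7)/4 = (o*sqrt(10) + 40/7)/4 = (40/7 + o*sqrt(10))/4 = 10/7 + o*sqrt(10)/4)
-45743/(-35662) + N/V(217) = -45743/(-35662) + 13136/(10/7 + (1/4)*217*sqrt(10)) = -45743*(-1/35662) + 13136/(10/7 + 217*sqrt(10)/4) = 45743/35662 + 13136/(10/7 + 217*sqrt(10)/4)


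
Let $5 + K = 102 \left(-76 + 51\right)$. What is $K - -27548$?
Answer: $24993$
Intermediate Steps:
$K = -2555$ ($K = -5 + 102 \left(-76 + 51\right) = -5 + 102 \left(-25\right) = -5 - 2550 = -2555$)
$K - -27548 = -2555 - -27548 = -2555 + 27548 = 24993$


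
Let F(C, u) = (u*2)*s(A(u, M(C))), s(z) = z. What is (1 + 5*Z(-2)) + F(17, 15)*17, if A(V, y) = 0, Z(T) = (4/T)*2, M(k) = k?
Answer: -19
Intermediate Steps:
Z(T) = 8/T
F(C, u) = 0 (F(C, u) = (u*2)*0 = (2*u)*0 = 0)
(1 + 5*Z(-2)) + F(17, 15)*17 = (1 + 5*(8/(-2))) + 0*17 = (1 + 5*(8*(-1/2))) + 0 = (1 + 5*(-4)) + 0 = (1 - 20) + 0 = -19 + 0 = -19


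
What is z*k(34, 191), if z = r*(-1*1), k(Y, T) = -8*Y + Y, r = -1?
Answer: -238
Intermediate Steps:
k(Y, T) = -7*Y
z = 1 (z = -(-1) = -1*(-1) = 1)
z*k(34, 191) = 1*(-7*34) = 1*(-238) = -238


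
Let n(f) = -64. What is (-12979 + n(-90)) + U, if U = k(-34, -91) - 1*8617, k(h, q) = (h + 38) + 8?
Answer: -21648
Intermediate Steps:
k(h, q) = 46 + h (k(h, q) = (38 + h) + 8 = 46 + h)
U = -8605 (U = (46 - 34) - 1*8617 = 12 - 8617 = -8605)
(-12979 + n(-90)) + U = (-12979 - 64) - 8605 = -13043 - 8605 = -21648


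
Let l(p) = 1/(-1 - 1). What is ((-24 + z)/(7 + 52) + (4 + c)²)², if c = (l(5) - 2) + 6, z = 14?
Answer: 175165225/55696 ≈ 3145.0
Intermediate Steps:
l(p) = -½ (l(p) = 1/(-2) = -½)
c = 7/2 (c = (-½ - 2) + 6 = -5/2 + 6 = 7/2 ≈ 3.5000)
((-24 + z)/(7 + 52) + (4 + c)²)² = ((-24 + 14)/(7 + 52) + (4 + 7/2)²)² = (-10/59 + (15/2)²)² = (-10*1/59 + 225/4)² = (-10/59 + 225/4)² = (13235/236)² = 175165225/55696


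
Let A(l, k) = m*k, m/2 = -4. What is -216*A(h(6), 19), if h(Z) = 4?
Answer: 32832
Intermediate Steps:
m = -8 (m = 2*(-4) = -8)
A(l, k) = -8*k
-216*A(h(6), 19) = -(-1728)*19 = -216*(-152) = 32832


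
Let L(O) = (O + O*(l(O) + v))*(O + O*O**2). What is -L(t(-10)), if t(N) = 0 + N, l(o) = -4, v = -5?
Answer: 80800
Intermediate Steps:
t(N) = N
L(O) = -8*O*(O + O**3) (L(O) = (O + O*(-4 - 5))*(O + O*O**2) = (O + O*(-9))*(O + O**3) = (O - 9*O)*(O + O**3) = (-8*O)*(O + O**3) = -8*O*(O + O**3))
-L(t(-10)) = -8*(-10)**2*(-1 - 1*(-10)**2) = -8*100*(-1 - 1*100) = -8*100*(-1 - 100) = -8*100*(-101) = -1*(-80800) = 80800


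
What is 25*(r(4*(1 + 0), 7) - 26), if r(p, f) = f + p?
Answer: -375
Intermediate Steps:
25*(r(4*(1 + 0), 7) - 26) = 25*((7 + 4*(1 + 0)) - 26) = 25*((7 + 4*1) - 26) = 25*((7 + 4) - 26) = 25*(11 - 26) = 25*(-15) = -375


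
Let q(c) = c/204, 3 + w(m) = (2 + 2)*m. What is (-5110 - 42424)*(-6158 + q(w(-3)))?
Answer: 9952407483/34 ≈ 2.9272e+8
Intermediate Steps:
w(m) = -3 + 4*m (w(m) = -3 + (2 + 2)*m = -3 + 4*m)
q(c) = c/204 (q(c) = c*(1/204) = c/204)
(-5110 - 42424)*(-6158 + q(w(-3))) = (-5110 - 42424)*(-6158 + (-3 + 4*(-3))/204) = -47534*(-6158 + (-3 - 12)/204) = -47534*(-6158 + (1/204)*(-15)) = -47534*(-6158 - 5/68) = -47534*(-418749/68) = 9952407483/34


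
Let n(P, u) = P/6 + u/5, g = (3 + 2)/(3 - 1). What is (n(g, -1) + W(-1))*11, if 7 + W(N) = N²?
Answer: -3817/60 ≈ -63.617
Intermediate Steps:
W(N) = -7 + N²
g = 5/2 ≈ 2.5000
n(P, u) = u/5 + P/6 (n(P, u) = P*(⅙) + u*(⅕) = P/6 + u/5 = u/5 + P/6)
(n(g, -1) + W(-1))*11 = (((⅕)*(-1) + (⅙)*(5/2)) + (-7 + (-1)²))*11 = ((-⅕ + 5/12) + (-7 + 1))*11 = (13/60 - 6)*11 = -347/60*11 = -3817/60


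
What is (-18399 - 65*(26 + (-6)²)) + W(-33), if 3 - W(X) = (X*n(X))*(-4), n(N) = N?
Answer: -18070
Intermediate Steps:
W(X) = 3 + 4*X² (W(X) = 3 - X*X*(-4) = 3 - X²*(-4) = 3 - (-4)*X² = 3 + 4*X²)
(-18399 - 65*(26 + (-6)²)) + W(-33) = (-18399 - 65*(26 + (-6)²)) + (3 + 4*(-33)²) = (-18399 - 65*(26 + 36)) + (3 + 4*1089) = (-18399 - 65*62) + (3 + 4356) = (-18399 - 4030) + 4359 = -22429 + 4359 = -18070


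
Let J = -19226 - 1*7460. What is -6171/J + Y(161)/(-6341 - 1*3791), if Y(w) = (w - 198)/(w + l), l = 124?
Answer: 810022291/3502683060 ≈ 0.23126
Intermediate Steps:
Y(w) = (-198 + w)/(124 + w) (Y(w) = (w - 198)/(w + 124) = (-198 + w)/(124 + w))
J = -26686 (J = -19226 - 7460 = -26686)
-6171/J + Y(161)/(-6341 - 1*3791) = -6171/(-26686) + ((-198 + 161)/(124 + 161))/(-6341 - 1*3791) = -6171*(-1/26686) + (-37/285)/(-6341 - 3791) = 561/2426 + ((1/285)*(-37))/(-10132) = 561/2426 - 37/285*(-1/10132) = 561/2426 + 37/2887620 = 810022291/3502683060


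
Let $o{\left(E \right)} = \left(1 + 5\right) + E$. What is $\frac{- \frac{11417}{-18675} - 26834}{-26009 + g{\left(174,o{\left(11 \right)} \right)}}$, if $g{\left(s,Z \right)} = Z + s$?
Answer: $\frac{501113533}{482151150} \approx 1.0393$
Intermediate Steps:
$o{\left(E \right)} = 6 + E$
$\frac{- \frac{11417}{-18675} - 26834}{-26009 + g{\left(174,o{\left(11 \right)} \right)}} = \frac{- \frac{11417}{-18675} - 26834}{-26009 + \left(\left(6 + 11\right) + 174\right)} = \frac{\left(-11417\right) \left(- \frac{1}{18675}\right) - 26834}{-26009 + \left(17 + 174\right)} = \frac{\frac{11417}{18675} - 26834}{-26009 + 191} = - \frac{501113533}{18675 \left(-25818\right)} = \left(- \frac{501113533}{18675}\right) \left(- \frac{1}{25818}\right) = \frac{501113533}{482151150}$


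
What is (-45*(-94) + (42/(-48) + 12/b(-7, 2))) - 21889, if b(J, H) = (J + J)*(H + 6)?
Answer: -988959/56 ≈ -17660.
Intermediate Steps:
b(J, H) = 2*J*(6 + H) (b(J, H) = (2*J)*(6 + H) = 2*J*(6 + H))
(-45*(-94) + (42/(-48) + 12/b(-7, 2))) - 21889 = (-45*(-94) + (42/(-48) + 12/((2*(-7)*(6 + 2))))) - 21889 = (4230 + (42*(-1/48) + 12/((2*(-7)*8)))) - 21889 = (4230 + (-7/8 + 12/(-112))) - 21889 = (4230 + (-7/8 + 12*(-1/112))) - 21889 = (4230 + (-7/8 - 3/28)) - 21889 = (4230 - 55/56) - 21889 = 236825/56 - 21889 = -988959/56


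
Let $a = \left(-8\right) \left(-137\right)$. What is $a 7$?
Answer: $7672$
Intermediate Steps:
$a = 1096$
$a 7 = 1096 \cdot 7 = 7672$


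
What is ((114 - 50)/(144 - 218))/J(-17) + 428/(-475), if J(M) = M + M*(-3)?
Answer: -276812/298775 ≈ -0.92649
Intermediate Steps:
J(M) = -2*M (J(M) = M - 3*M = -2*M)
((114 - 50)/(144 - 218))/J(-17) + 428/(-475) = ((114 - 50)/(144 - 218))/((-2*(-17))) + 428/(-475) = (64/(-74))/34 + 428*(-1/475) = (64*(-1/74))*(1/34) - 428/475 = -32/37*1/34 - 428/475 = -16/629 - 428/475 = -276812/298775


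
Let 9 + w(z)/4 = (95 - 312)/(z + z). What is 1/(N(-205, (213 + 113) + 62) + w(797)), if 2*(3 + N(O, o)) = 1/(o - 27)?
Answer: -575434/22754477 ≈ -0.025289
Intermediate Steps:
w(z) = -36 - 434/z (w(z) = -36 + 4*((95 - 312)/(z + z)) = -36 + 4*(-217*1/(2*z)) = -36 + 4*(-217/(2*z)) = -36 - 434/z)
N(O, o) = -3 + 1/(2*(-27 + o)) (N(O, o) = -3 + 1/(2*(o - 27)) = -3 + 1/(2*(-27 + o)))
1/(N(-205, (213 + 113) + 62) + w(797)) = 1/((163 - 6*((213 + 113) + 62))/(2*(-27 + ((213 + 113) + 62))) + (-36 - 434/797)) = 1/((163 - 6*(326 + 62))/(2*(-27 + (326 + 62))) + (-36 - 434*1/797)) = 1/((163 - 6*388)/(2*(-27 + 388)) + (-36 - 434/797)) = 1/((½)*(163 - 2328)/361 - 29126/797) = 1/((½)*(1/361)*(-2165) - 29126/797) = 1/(-2165/722 - 29126/797) = 1/(-22754477/575434) = -575434/22754477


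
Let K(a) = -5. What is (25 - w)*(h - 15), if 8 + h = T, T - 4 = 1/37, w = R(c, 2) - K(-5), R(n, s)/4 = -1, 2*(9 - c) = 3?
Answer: -16848/37 ≈ -455.35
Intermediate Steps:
c = 15/2 (c = 9 - ½*3 = 9 - 3/2 = 15/2 ≈ 7.5000)
R(n, s) = -4 (R(n, s) = 4*(-1) = -4)
w = 1 (w = -4 - 1*(-5) = -4 + 5 = 1)
T = 149/37 (T = 4 + 1/37 = 149/37 ≈ 4.0270)
h = -147/37 (h = -8 + 149/37 = -147/37 ≈ -3.9730)
(25 - w)*(h - 15) = (25 - 1*1)*(-147/37 - 15) = (25 - 1)*(-702/37) = 24*(-702/37) = -16848/37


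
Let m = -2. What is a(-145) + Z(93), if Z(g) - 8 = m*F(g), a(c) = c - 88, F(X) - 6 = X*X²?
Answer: -1608951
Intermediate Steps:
F(X) = 6 + X³ (F(X) = 6 + X*X² = 6 + X³)
a(c) = -88 + c
Z(g) = -4 - 2*g³ (Z(g) = 8 - 2*(6 + g³) = 8 + (-12 - 2*g³) = -4 - 2*g³)
a(-145) + Z(93) = (-88 - 145) + (-4 - 2*93³) = -233 + (-4 - 2*804357) = -233 + (-4 - 1608714) = -233 - 1608718 = -1608951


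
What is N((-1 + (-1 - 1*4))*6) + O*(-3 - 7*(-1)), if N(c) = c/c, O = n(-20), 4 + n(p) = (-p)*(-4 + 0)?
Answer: -335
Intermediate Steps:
n(p) = -4 + 4*p (n(p) = -4 + (-p)*(-4 + 0) = -4 - p*(-4) = -4 + 4*p)
O = -84 (O = -4 + 4*(-20) = -4 - 80 = -84)
N(c) = 1
N((-1 + (-1 - 1*4))*6) + O*(-3 - 7*(-1)) = 1 - 84*(-3 - 7*(-1)) = 1 - 84*(-3 + 7) = 1 - 84*4 = 1 - 336 = -335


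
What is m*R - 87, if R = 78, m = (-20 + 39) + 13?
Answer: 2409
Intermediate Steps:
m = 32 (m = 19 + 13 = 32)
m*R - 87 = 32*78 - 87 = 2496 - 87 = 2409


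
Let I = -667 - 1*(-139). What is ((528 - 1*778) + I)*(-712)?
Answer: 553936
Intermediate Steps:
I = -528 (I = -667 + 139 = -528)
((528 - 1*778) + I)*(-712) = ((528 - 1*778) - 528)*(-712) = ((528 - 778) - 528)*(-712) = (-250 - 528)*(-712) = -778*(-712) = 553936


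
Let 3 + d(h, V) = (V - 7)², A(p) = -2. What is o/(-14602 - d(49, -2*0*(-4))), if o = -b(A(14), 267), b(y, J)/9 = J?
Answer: 2403/14648 ≈ 0.16405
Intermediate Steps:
b(y, J) = 9*J
d(h, V) = -3 + (-7 + V)² (d(h, V) = -3 + (V - 7)² = -3 + (-7 + V)²)
o = -2403 (o = -9*267 = -1*2403 = -2403)
o/(-14602 - d(49, -2*0*(-4))) = -2403/(-14602 - (-3 + (-7 - 2*0*(-4))²)) = -2403/(-14602 - (-3 + (-7 + 0*(-4))²)) = -2403/(-14602 - (-3 + (-7 + 0)²)) = -2403/(-14602 - (-3 + (-7)²)) = -2403/(-14602 - (-3 + 49)) = -2403/(-14602 - 1*46) = -2403/(-14602 - 46) = -2403/(-14648) = -2403*(-1/14648) = 2403/14648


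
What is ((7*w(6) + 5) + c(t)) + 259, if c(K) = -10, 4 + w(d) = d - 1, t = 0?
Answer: 261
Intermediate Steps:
w(d) = -5 + d (w(d) = -4 + (d - 1) = -4 + (-1 + d) = -5 + d)
((7*w(6) + 5) + c(t)) + 259 = ((7*(-5 + 6) + 5) - 10) + 259 = ((7*1 + 5) - 10) + 259 = ((7 + 5) - 10) + 259 = (12 - 10) + 259 = 2 + 259 = 261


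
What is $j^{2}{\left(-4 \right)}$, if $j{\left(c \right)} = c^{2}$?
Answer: $256$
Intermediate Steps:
$j^{2}{\left(-4 \right)} = \left(\left(-4\right)^{2}\right)^{2} = 16^{2} = 256$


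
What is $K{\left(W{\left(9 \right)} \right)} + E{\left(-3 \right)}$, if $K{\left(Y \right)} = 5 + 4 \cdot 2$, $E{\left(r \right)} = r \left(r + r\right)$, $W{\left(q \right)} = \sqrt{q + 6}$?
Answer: $31$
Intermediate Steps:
$W{\left(q \right)} = \sqrt{6 + q}$
$E{\left(r \right)} = 2 r^{2}$ ($E{\left(r \right)} = r 2 r = 2 r^{2}$)
$K{\left(Y \right)} = 13$ ($K{\left(Y \right)} = 5 + 8 = 13$)
$K{\left(W{\left(9 \right)} \right)} + E{\left(-3 \right)} = 13 + 2 \left(-3\right)^{2} = 13 + 2 \cdot 9 = 13 + 18 = 31$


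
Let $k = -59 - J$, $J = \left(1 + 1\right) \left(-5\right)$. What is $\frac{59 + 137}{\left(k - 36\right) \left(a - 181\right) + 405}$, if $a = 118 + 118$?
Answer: $- \frac{14}{305} \approx -0.045902$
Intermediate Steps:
$a = 236$
$J = -10$ ($J = 2 \left(-5\right) = -10$)
$k = -49$ ($k = -59 - -10 = -59 + 10 = -49$)
$\frac{59 + 137}{\left(k - 36\right) \left(a - 181\right) + 405} = \frac{59 + 137}{\left(-49 - 36\right) \left(236 - 181\right) + 405} = \frac{196}{\left(-85\right) 55 + 405} = \frac{196}{-4675 + 405} = \frac{196}{-4270} = 196 \left(- \frac{1}{4270}\right) = - \frac{14}{305}$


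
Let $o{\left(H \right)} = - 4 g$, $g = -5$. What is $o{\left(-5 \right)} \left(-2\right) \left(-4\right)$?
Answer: $160$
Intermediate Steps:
$o{\left(H \right)} = 20$ ($o{\left(H \right)} = \left(-4\right) \left(-5\right) = 20$)
$o{\left(-5 \right)} \left(-2\right) \left(-4\right) = 20 \left(-2\right) \left(-4\right) = \left(-40\right) \left(-4\right) = 160$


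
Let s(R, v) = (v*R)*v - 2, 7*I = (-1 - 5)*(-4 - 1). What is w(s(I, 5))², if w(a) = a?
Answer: 541696/49 ≈ 11055.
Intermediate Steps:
I = 30/7 (I = ((-1 - 5)*(-4 - 1))/7 = (-6*(-5))/7 = (⅐)*30 = 30/7 ≈ 4.2857)
s(R, v) = -2 + R*v² (s(R, v) = (R*v)*v - 2 = R*v² - 2 = -2 + R*v²)
w(s(I, 5))² = (-2 + (30/7)*5²)² = (-2 + (30/7)*25)² = (-2 + 750/7)² = (736/7)² = 541696/49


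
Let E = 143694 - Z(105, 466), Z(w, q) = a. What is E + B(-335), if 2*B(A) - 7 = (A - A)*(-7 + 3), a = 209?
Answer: 286977/2 ≈ 1.4349e+5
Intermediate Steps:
Z(w, q) = 209
B(A) = 7/2 (B(A) = 7/2 + ((A - A)*(-7 + 3))/2 = 7/2 + (0*(-4))/2 = 7/2 + (½)*0 = 7/2 + 0 = 7/2)
E = 143485 (E = 143694 - 1*209 = 143694 - 209 = 143485)
E + B(-335) = 143485 + 7/2 = 286977/2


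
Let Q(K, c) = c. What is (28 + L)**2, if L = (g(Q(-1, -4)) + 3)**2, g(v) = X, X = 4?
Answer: 5929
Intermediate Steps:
g(v) = 4
L = 49 (L = (4 + 3)**2 = 7**2 = 49)
(28 + L)**2 = (28 + 49)**2 = 77**2 = 5929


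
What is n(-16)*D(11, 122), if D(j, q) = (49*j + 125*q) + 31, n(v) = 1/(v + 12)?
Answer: -3955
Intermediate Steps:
n(v) = 1/(12 + v)
D(j, q) = 31 + 49*j + 125*q
n(-16)*D(11, 122) = (31 + 49*11 + 125*122)/(12 - 16) = (31 + 539 + 15250)/(-4) = -1/4*15820 = -3955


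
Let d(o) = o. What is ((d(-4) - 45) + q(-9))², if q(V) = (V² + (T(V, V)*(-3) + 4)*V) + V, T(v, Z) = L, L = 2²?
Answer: 9025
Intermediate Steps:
L = 4
T(v, Z) = 4
q(V) = V² - 7*V (q(V) = (V² + (4*(-3) + 4)*V) + V = (V² + (-12 + 4)*V) + V = (V² - 8*V) + V = V² - 7*V)
((d(-4) - 45) + q(-9))² = ((-4 - 45) - 9*(-7 - 9))² = (-49 - 9*(-16))² = (-49 + 144)² = 95² = 9025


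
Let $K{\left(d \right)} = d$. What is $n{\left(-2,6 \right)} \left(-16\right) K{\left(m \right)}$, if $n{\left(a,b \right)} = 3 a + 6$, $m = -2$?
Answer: $0$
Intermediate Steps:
$n{\left(a,b \right)} = 6 + 3 a$
$n{\left(-2,6 \right)} \left(-16\right) K{\left(m \right)} = \left(6 + 3 \left(-2\right)\right) \left(-16\right) \left(-2\right) = \left(6 - 6\right) \left(-16\right) \left(-2\right) = 0 \left(-16\right) \left(-2\right) = 0 \left(-2\right) = 0$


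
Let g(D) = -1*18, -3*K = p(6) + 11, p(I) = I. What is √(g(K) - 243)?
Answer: 3*I*√29 ≈ 16.155*I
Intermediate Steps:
K = -17/3 (K = -(6 + 11)/3 = -⅓*17 = -17/3 ≈ -5.6667)
g(D) = -18
√(g(K) - 243) = √(-18 - 243) = √(-261) = 3*I*√29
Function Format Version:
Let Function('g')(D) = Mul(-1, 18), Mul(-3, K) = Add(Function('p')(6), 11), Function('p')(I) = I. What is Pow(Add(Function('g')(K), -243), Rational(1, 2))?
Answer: Mul(3, I, Pow(29, Rational(1, 2))) ≈ Mul(16.155, I)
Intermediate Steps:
K = Rational(-17, 3) (K = Mul(Rational(-1, 3), Add(6, 11)) = Mul(Rational(-1, 3), 17) = Rational(-17, 3) ≈ -5.6667)
Function('g')(D) = -18
Pow(Add(Function('g')(K), -243), Rational(1, 2)) = Pow(Add(-18, -243), Rational(1, 2)) = Pow(-261, Rational(1, 2)) = Mul(3, I, Pow(29, Rational(1, 2)))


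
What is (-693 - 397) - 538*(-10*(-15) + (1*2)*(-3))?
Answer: -78562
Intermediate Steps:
(-693 - 397) - 538*(-10*(-15) + (1*2)*(-3)) = -1090 - 538*(150 + 2*(-3)) = -1090 - 538*(150 - 6) = -1090 - 538*144 = -1090 - 77472 = -78562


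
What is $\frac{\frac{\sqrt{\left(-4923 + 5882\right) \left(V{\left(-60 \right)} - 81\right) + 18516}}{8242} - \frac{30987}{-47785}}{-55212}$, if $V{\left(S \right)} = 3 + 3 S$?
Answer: $- \frac{10329}{879435140} - \frac{9 i \sqrt{314}}{151685768} \approx -1.1745 \cdot 10^{-5} - 1.0514 \cdot 10^{-6} i$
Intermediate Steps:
$\frac{\frac{\sqrt{\left(-4923 + 5882\right) \left(V{\left(-60 \right)} - 81\right) + 18516}}{8242} - \frac{30987}{-47785}}{-55212} = \frac{\frac{\sqrt{\left(-4923 + 5882\right) \left(\left(3 + 3 \left(-60\right)\right) - 81\right) + 18516}}{8242} - \frac{30987}{-47785}}{-55212} = \left(\sqrt{959 \left(\left(3 - 180\right) - 81\right) + 18516} \cdot \frac{1}{8242} - - \frac{30987}{47785}\right) \left(- \frac{1}{55212}\right) = \left(\sqrt{959 \left(-177 - 81\right) + 18516} \cdot \frac{1}{8242} + \frac{30987}{47785}\right) \left(- \frac{1}{55212}\right) = \left(\sqrt{959 \left(-258\right) + 18516} \cdot \frac{1}{8242} + \frac{30987}{47785}\right) \left(- \frac{1}{55212}\right) = \left(\sqrt{-247422 + 18516} \cdot \frac{1}{8242} + \frac{30987}{47785}\right) \left(- \frac{1}{55212}\right) = \left(\sqrt{-228906} \cdot \frac{1}{8242} + \frac{30987}{47785}\right) \left(- \frac{1}{55212}\right) = \left(27 i \sqrt{314} \cdot \frac{1}{8242} + \frac{30987}{47785}\right) \left(- \frac{1}{55212}\right) = \left(\frac{27 i \sqrt{314}}{8242} + \frac{30987}{47785}\right) \left(- \frac{1}{55212}\right) = \left(\frac{30987}{47785} + \frac{27 i \sqrt{314}}{8242}\right) \left(- \frac{1}{55212}\right) = - \frac{10329}{879435140} - \frac{9 i \sqrt{314}}{151685768}$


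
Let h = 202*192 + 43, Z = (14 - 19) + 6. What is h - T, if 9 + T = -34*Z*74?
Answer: 41352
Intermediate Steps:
Z = 1 (Z = -5 + 6 = 1)
T = -2525 (T = -9 - 34*1*74 = -9 - 34*74 = -9 - 2516 = -2525)
h = 38827 (h = 38784 + 43 = 38827)
h - T = 38827 - 1*(-2525) = 38827 + 2525 = 41352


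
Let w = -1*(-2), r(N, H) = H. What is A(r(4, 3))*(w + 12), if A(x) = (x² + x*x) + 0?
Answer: 252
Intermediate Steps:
w = 2
A(x) = 2*x² (A(x) = (x² + x²) + 0 = 2*x² + 0 = 2*x²)
A(r(4, 3))*(w + 12) = (2*3²)*(2 + 12) = (2*9)*14 = 18*14 = 252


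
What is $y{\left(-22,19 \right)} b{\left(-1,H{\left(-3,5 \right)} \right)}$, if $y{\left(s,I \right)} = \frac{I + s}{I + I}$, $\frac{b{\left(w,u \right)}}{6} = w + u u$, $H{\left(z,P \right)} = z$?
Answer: $- \frac{72}{19} \approx -3.7895$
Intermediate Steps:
$b{\left(w,u \right)} = 6 w + 6 u^{2}$ ($b{\left(w,u \right)} = 6 \left(w + u u\right) = 6 \left(w + u^{2}\right) = 6 w + 6 u^{2}$)
$y{\left(s,I \right)} = \frac{I + s}{2 I}$
$y{\left(-22,19 \right)} b{\left(-1,H{\left(-3,5 \right)} \right)} = \frac{19 - 22}{2 \cdot 19} \left(6 \left(-1\right) + 6 \left(-3\right)^{2}\right) = \frac{1}{2} \cdot \frac{1}{19} \left(-3\right) \left(-6 + 6 \cdot 9\right) = - \frac{3 \left(-6 + 54\right)}{38} = \left(- \frac{3}{38}\right) 48 = - \frac{72}{19}$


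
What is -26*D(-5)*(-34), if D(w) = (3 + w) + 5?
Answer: 2652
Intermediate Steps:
D(w) = 8 + w
-26*D(-5)*(-34) = -26*(8 - 5)*(-34) = -26*3*(-34) = -78*(-34) = 2652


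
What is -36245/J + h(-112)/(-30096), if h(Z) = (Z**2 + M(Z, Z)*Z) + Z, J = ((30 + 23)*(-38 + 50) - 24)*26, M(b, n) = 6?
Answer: -8874685/3325608 ≈ -2.6686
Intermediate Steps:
J = 15912 (J = (53*12 - 24)*26 = (636 - 24)*26 = 612*26 = 15912)
h(Z) = Z**2 + 7*Z (h(Z) = (Z**2 + 6*Z) + Z = Z**2 + 7*Z)
-36245/J + h(-112)/(-30096) = -36245/15912 - 112*(7 - 112)/(-30096) = -36245*1/15912 - 112*(-105)*(-1/30096) = -36245/15912 + 11760*(-1/30096) = -36245/15912 - 245/627 = -8874685/3325608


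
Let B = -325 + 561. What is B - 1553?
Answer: -1317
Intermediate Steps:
B = 236
B - 1553 = 236 - 1553 = -1317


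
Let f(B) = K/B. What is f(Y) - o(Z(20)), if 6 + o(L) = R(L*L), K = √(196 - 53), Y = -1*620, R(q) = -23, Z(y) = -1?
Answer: 29 - √143/620 ≈ 28.981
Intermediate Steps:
Y = -620
K = √143 ≈ 11.958
o(L) = -29 (o(L) = -6 - 23 = -29)
f(B) = √143/B
f(Y) - o(Z(20)) = √143/(-620) - 1*(-29) = √143*(-1/620) + 29 = -√143/620 + 29 = 29 - √143/620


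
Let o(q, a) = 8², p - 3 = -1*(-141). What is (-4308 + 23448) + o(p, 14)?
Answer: 19204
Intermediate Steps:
p = 144 (p = 3 - 1*(-141) = 3 + 141 = 144)
o(q, a) = 64
(-4308 + 23448) + o(p, 14) = (-4308 + 23448) + 64 = 19140 + 64 = 19204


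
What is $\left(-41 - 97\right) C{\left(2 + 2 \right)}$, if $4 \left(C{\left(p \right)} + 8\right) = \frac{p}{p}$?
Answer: $\frac{2139}{2} \approx 1069.5$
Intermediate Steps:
$C{\left(p \right)} = - \frac{31}{4}$ ($C{\left(p \right)} = -8 + \frac{p \frac{1}{p}}{4} = -8 + \frac{1}{4} \cdot 1 = -8 + \frac{1}{4} = - \frac{31}{4}$)
$\left(-41 - 97\right) C{\left(2 + 2 \right)} = \left(-41 - 97\right) \left(- \frac{31}{4}\right) = \left(-138\right) \left(- \frac{31}{4}\right) = \frac{2139}{2}$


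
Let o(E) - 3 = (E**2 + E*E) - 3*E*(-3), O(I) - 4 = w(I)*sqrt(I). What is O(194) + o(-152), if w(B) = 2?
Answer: 44847 + 2*sqrt(194) ≈ 44875.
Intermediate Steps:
O(I) = 4 + 2*sqrt(I)
o(E) = 3 + 2*E**2 + 9*E (o(E) = 3 + ((E**2 + E*E) - 3*E*(-3)) = 3 + ((E**2 + E**2) + 9*E) = 3 + (2*E**2 + 9*E) = 3 + 2*E**2 + 9*E)
O(194) + o(-152) = (4 + 2*sqrt(194)) + (3 + 2*(-152)**2 + 9*(-152)) = (4 + 2*sqrt(194)) + (3 + 2*23104 - 1368) = (4 + 2*sqrt(194)) + (3 + 46208 - 1368) = (4 + 2*sqrt(194)) + 44843 = 44847 + 2*sqrt(194)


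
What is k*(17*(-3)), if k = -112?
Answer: 5712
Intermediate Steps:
k*(17*(-3)) = -1904*(-3) = -112*(-51) = 5712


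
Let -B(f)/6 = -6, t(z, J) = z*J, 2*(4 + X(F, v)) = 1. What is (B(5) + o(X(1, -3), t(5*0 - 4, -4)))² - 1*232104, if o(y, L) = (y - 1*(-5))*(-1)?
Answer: -923655/4 ≈ -2.3091e+5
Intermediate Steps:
X(F, v) = -7/2 (X(F, v) = -4 + (½)*1 = -4 + ½ = -7/2)
t(z, J) = J*z
B(f) = 36 (B(f) = -6*(-6) = 36)
o(y, L) = -5 - y (o(y, L) = (y + 5)*(-1) = (5 + y)*(-1) = -5 - y)
(B(5) + o(X(1, -3), t(5*0 - 4, -4)))² - 1*232104 = (36 + (-5 - 1*(-7/2)))² - 1*232104 = (36 + (-5 + 7/2))² - 232104 = (36 - 3/2)² - 232104 = (69/2)² - 232104 = 4761/4 - 232104 = -923655/4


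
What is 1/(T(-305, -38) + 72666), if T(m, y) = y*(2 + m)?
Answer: 1/84180 ≈ 1.1879e-5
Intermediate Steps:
1/(T(-305, -38) + 72666) = 1/(-38*(2 - 305) + 72666) = 1/(-38*(-303) + 72666) = 1/(11514 + 72666) = 1/84180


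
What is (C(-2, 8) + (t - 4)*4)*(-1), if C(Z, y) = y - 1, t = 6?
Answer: -15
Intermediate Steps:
C(Z, y) = -1 + y
(C(-2, 8) + (t - 4)*4)*(-1) = ((-1 + 8) + (6 - 4)*4)*(-1) = (7 + 2*4)*(-1) = (7 + 8)*(-1) = 15*(-1) = -15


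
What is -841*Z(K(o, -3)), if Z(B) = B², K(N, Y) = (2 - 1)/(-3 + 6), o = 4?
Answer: -841/9 ≈ -93.444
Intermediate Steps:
K(N, Y) = ⅓ (K(N, Y) = 1/3 = 1*(⅓) = ⅓)
-841*Z(K(o, -3)) = -841*(⅓)² = -841*⅑ = -841/9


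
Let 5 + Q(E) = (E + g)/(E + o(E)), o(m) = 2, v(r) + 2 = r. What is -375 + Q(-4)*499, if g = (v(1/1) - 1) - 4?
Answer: -375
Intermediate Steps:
v(r) = -2 + r
g = -6 (g = ((-2 + 1/1) - 1) - 4 = ((-2 + 1*1) - 1) - 4 = ((-2 + 1) - 1) - 4 = (-1 - 1) - 4 = -2 - 4 = -6)
Q(E) = -5 + (-6 + E)/(2 + E) (Q(E) = -5 + (E - 6)/(E + 2) = -5 + (-6 + E)/(2 + E))
-375 + Q(-4)*499 = -375 + (4*(-4 - 1*(-4))/(2 - 4))*499 = -375 + (4*(-4 + 4)/(-2))*499 = -375 + (4*(-1/2)*0)*499 = -375 + 0*499 = -375 + 0 = -375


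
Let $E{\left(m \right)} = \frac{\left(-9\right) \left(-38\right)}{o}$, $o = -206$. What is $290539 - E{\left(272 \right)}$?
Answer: $\frac{29925688}{103} \approx 2.9054 \cdot 10^{5}$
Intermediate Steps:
$E{\left(m \right)} = - \frac{171}{103}$ ($E{\left(m \right)} = \frac{\left(-9\right) \left(-38\right)}{-206} = 342 \left(- \frac{1}{206}\right) = - \frac{171}{103}$)
$290539 - E{\left(272 \right)} = 290539 - - \frac{171}{103} = 290539 + \frac{171}{103} = \frac{29925688}{103}$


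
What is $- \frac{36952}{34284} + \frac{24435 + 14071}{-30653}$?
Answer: $- \frac{613207340}{262726863} \approx -2.334$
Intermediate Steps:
$- \frac{36952}{34284} + \frac{24435 + 14071}{-30653} = \left(-36952\right) \frac{1}{34284} + 38506 \left(- \frac{1}{30653}\right) = - \frac{9238}{8571} - \frac{38506}{30653} = - \frac{613207340}{262726863}$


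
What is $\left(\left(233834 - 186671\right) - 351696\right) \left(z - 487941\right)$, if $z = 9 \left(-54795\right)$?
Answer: $298776108168$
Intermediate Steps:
$z = -493155$
$\left(\left(233834 - 186671\right) - 351696\right) \left(z - 487941\right) = \left(\left(233834 - 186671\right) - 351696\right) \left(-493155 - 487941\right) = \left(\left(233834 - 186671\right) - 351696\right) \left(-981096\right) = \left(47163 - 351696\right) \left(-981096\right) = \left(-304533\right) \left(-981096\right) = 298776108168$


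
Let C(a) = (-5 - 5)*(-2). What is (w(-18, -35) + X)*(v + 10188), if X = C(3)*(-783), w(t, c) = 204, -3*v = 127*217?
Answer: -15481760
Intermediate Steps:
C(a) = 20 (C(a) = -10*(-2) = 20)
v = -27559/3 (v = -127*217/3 = -1/3*27559 = -27559/3 ≈ -9186.3)
X = -15660 (X = 20*(-783) = -15660)
(w(-18, -35) + X)*(v + 10188) = (204 - 15660)*(-27559/3 + 10188) = -15456*3005/3 = -15481760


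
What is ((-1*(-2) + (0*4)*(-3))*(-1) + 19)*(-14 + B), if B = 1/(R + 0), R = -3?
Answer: -731/3 ≈ -243.67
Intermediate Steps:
B = -⅓ (B = 1/(-3 + 0) = 1/(-3) = -⅓ ≈ -0.33333)
((-1*(-2) + (0*4)*(-3))*(-1) + 19)*(-14 + B) = ((-1*(-2) + (0*4)*(-3))*(-1) + 19)*(-14 - ⅓) = ((2 + 0*(-3))*(-1) + 19)*(-43/3) = ((2 + 0)*(-1) + 19)*(-43/3) = (2*(-1) + 19)*(-43/3) = (-2 + 19)*(-43/3) = 17*(-43/3) = -731/3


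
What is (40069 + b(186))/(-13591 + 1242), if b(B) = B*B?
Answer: -74665/12349 ≈ -6.0462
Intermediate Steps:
b(B) = B**2
(40069 + b(186))/(-13591 + 1242) = (40069 + 186**2)/(-13591 + 1242) = (40069 + 34596)/(-12349) = 74665*(-1/12349) = -74665/12349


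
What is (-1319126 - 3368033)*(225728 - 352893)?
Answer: 596042574235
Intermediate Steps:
(-1319126 - 3368033)*(225728 - 352893) = -4687159*(-127165) = 596042574235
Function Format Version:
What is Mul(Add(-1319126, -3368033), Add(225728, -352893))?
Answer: 596042574235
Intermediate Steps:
Mul(Add(-1319126, -3368033), Add(225728, -352893)) = Mul(-4687159, -127165) = 596042574235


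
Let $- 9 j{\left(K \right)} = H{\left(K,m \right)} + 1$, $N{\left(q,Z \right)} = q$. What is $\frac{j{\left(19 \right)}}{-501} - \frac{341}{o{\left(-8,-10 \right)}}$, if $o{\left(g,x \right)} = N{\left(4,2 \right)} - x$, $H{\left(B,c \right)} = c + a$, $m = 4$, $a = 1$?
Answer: $- \frac{512495}{21042} \approx -24.356$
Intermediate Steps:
$H{\left(B,c \right)} = 1 + c$ ($H{\left(B,c \right)} = c + 1 = 1 + c$)
$j{\left(K \right)} = - \frac{2}{3}$ ($j{\left(K \right)} = - \frac{\left(1 + 4\right) + 1}{9} = - \frac{5 + 1}{9} = \left(- \frac{1}{9}\right) 6 = - \frac{2}{3}$)
$o{\left(g,x \right)} = 4 - x$
$\frac{j{\left(19 \right)}}{-501} - \frac{341}{o{\left(-8,-10 \right)}} = - \frac{2}{3 \left(-501\right)} - \frac{341}{4 - -10} = \left(- \frac{2}{3}\right) \left(- \frac{1}{501}\right) - \frac{341}{4 + 10} = \frac{2}{1503} - \frac{341}{14} = - \frac{512495}{21042}$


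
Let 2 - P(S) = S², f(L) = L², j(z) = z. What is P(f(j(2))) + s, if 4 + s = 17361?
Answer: 17343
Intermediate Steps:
s = 17357 (s = -4 + 17361 = 17357)
P(S) = 2 - S²
P(f(j(2))) + s = (2 - (2²)²) + 17357 = (2 - 1*4²) + 17357 = (2 - 1*16) + 17357 = (2 - 16) + 17357 = -14 + 17357 = 17343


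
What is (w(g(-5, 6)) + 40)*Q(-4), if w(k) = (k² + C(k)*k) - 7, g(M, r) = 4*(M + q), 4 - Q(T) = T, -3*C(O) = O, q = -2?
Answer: 13336/3 ≈ 4445.3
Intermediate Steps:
C(O) = -O/3
Q(T) = 4 - T
g(M, r) = -8 + 4*M (g(M, r) = 4*(M - 2) = 4*(-2 + M) = -8 + 4*M)
w(k) = -7 + 2*k²/3 (w(k) = (k² + (-k/3)*k) - 7 = (k² - k²/3) - 7 = 2*k²/3 - 7 = -7 + 2*k²/3)
(w(g(-5, 6)) + 40)*Q(-4) = ((-7 + 2*(-8 + 4*(-5))²/3) + 40)*(4 - 1*(-4)) = ((-7 + 2*(-8 - 20)²/3) + 40)*(4 + 4) = ((-7 + (⅔)*(-28)²) + 40)*8 = ((-7 + (⅔)*784) + 40)*8 = ((-7 + 1568/3) + 40)*8 = (1547/3 + 40)*8 = (1667/3)*8 = 13336/3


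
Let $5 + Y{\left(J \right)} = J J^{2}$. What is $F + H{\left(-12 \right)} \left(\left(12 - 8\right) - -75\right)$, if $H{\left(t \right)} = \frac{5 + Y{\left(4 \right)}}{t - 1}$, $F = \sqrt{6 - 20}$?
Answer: $- \frac{5056}{13} + i \sqrt{14} \approx -388.92 + 3.7417 i$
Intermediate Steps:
$Y{\left(J \right)} = -5 + J^{3}$ ($Y{\left(J \right)} = -5 + J J^{2} = -5 + J^{3}$)
$F = i \sqrt{14}$ ($F = \sqrt{-14} = i \sqrt{14} \approx 3.7417 i$)
$H{\left(t \right)} = \frac{64}{-1 + t}$ ($H{\left(t \right)} = \frac{5 - \left(5 - 4^{3}\right)}{t - 1} = \frac{5 + \left(-5 + 64\right)}{-1 + t} = \frac{5 + 59}{-1 + t} = \frac{64}{-1 + t}$)
$F + H{\left(-12 \right)} \left(\left(12 - 8\right) - -75\right) = i \sqrt{14} + \frac{64}{-1 - 12} \left(\left(12 - 8\right) - -75\right) = i \sqrt{14} + \frac{64}{-13} \left(4 + 75\right) = i \sqrt{14} + 64 \left(- \frac{1}{13}\right) 79 = i \sqrt{14} - \frac{5056}{13} = - \frac{5056}{13} + i \sqrt{14}$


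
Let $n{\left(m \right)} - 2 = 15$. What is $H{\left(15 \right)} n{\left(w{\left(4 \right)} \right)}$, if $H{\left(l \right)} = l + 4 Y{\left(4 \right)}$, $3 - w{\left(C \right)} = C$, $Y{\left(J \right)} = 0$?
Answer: $255$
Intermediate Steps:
$w{\left(C \right)} = 3 - C$
$n{\left(m \right)} = 17$ ($n{\left(m \right)} = 2 + 15 = 17$)
$H{\left(l \right)} = l$ ($H{\left(l \right)} = l + 4 \cdot 0 = l + 0 = l$)
$H{\left(15 \right)} n{\left(w{\left(4 \right)} \right)} = 15 \cdot 17 = 255$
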